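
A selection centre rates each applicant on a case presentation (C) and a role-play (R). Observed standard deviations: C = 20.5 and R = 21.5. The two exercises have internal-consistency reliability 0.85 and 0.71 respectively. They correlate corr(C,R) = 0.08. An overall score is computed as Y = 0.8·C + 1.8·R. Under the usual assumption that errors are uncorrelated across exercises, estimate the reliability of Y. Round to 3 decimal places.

Var(Y) = 0.8²·20.5² + 1.8²·21.5² + 2·[1.44·20.5·21.5·0.08] = 1766.65 + 101.549 = 1868.2.
Because errors are independent across components, Cov(Tᵢ,Tⱼ) = Cov(Xᵢ,Xⱼ); the off-diagonal part of the true-score variance is the same as above.
True-score variance = [0.8²·20.5²·0.85 + 1.8²·21.5²·0.71] + 101.549 = 1291.98 + 101.549 = 1393.52.
Reliability = 1393.52 / 1868.2 = 0.746.

0.746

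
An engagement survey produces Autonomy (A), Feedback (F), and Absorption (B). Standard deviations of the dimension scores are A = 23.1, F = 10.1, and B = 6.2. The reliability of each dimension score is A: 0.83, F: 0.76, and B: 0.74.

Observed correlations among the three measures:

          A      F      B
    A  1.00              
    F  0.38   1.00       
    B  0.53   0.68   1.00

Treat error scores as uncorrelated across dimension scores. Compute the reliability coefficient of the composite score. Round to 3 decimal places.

0.885

Var(A+F+B) = 23.1² + 10.1² + 6.2² + 2·[23.1·10.1·0.38 + 23.1·6.2·0.53 + 10.1·6.2·0.68] = 674.06 + 414.292 = 1088.35.
Because errors are independent across components, Cov(Tᵢ,Tⱼ) = Cov(Xᵢ,Xⱼ); the off-diagonal part of the true-score variance is the same as above.
True-score variance = [23.1²·0.83 + 10.1²·0.76 + 6.2²·0.74] + 414.292 = 548.87 + 414.292 = 963.162.
Reliability = 963.162 / 1088.35 = 0.885.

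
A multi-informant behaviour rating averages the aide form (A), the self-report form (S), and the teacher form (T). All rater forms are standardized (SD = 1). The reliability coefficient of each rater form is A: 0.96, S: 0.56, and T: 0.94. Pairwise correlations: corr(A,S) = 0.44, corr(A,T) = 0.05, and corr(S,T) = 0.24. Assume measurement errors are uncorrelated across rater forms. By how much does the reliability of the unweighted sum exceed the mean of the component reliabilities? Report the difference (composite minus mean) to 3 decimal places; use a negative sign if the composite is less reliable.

0.059

Var(sum) = 3 + 1.46 = 4.46; true-score variance = 2.46 + 1.46 = 3.92; composite reliability = 0.8789.
Mean component reliability = 0.8200.
Difference = 0.8789 − 0.8200 = 0.059.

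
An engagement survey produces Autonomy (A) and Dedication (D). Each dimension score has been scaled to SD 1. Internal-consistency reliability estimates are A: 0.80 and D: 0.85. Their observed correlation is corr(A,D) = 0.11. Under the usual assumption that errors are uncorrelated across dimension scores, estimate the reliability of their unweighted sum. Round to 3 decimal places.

Var(A+D) = 2 + 2·[0.11] = 2 + 0.22 = 2.22.
With uncorrelated errors the cross-covariances are all true-score covariance, so they carry over unchanged; only the diagonal terms shrink to ρᵢσᵢ².
True-score variance = [0.80 + 0.85] + 0.22 = 1.65 + 0.22 = 1.87.
Reliability = 1.87 / 2.22 = 0.842.

0.842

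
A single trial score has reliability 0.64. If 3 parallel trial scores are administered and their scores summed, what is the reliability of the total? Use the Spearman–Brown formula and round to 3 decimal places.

0.842

ρ_k = kρ / (1 + (k−1)ρ) = 3·0.64 / (1 + 2·0.64) = 1.920 / 2.280 = 0.842.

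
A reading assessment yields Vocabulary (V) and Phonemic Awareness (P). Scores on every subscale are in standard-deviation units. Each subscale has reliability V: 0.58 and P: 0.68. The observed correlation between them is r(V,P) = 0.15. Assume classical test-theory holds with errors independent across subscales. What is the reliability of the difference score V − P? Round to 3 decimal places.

0.565

Var(V−P) = 1 + 1 − 2·0.15 = 2 − 0.3 = 1.7.
With uncorrelated errors the cross-covariances are all true-score covariance, so they carry over unchanged; only the diagonal terms shrink to ρᵢσᵢ².
True-score variance = [0.58 + 0.68] − 0.3 = 1.26 − 0.3 = 0.96.
Reliability = 0.96 / 1.7 = 0.565.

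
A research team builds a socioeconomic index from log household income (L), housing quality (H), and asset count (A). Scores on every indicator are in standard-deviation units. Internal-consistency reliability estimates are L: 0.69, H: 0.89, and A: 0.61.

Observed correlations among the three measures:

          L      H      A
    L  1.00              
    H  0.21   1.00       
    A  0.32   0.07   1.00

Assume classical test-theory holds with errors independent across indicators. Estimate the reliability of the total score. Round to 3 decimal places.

0.807

Var(L+H+A) = 3 + 2·[0.21 + 0.32 + 0.07] = 3 + 1.2 = 4.2.
Under uncorrelated errors the observed covariances equal the true-score covariances, so only the own-variance terms attenuate.
True-score variance = [0.69 + 0.89 + 0.61] + 1.2 = 2.19 + 1.2 = 3.39.
Reliability = 3.39 / 4.2 = 0.807.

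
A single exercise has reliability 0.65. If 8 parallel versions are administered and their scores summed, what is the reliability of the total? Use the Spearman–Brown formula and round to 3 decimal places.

ρ_k = kρ / (1 + (k−1)ρ) = 8·0.65 / (1 + 7·0.65) = 5.200 / 5.550 = 0.937.

0.937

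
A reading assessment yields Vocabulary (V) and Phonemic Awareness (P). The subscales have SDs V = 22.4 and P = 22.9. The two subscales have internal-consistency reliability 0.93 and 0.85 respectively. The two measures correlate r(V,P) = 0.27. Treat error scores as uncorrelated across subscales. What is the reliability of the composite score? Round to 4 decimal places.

Var(V+P) = 22.4² + 22.9² + 2·[22.4·22.9·0.27] = 1026.17 + 276.998 = 1303.17.
Because errors are independent across components, Cov(Tᵢ,Tⱼ) = Cov(Xᵢ,Xⱼ); the off-diagonal part of the true-score variance is the same as above.
True-score variance = [22.4²·0.93 + 22.9²·0.85] + 276.998 = 912.385 + 276.998 = 1189.38.
Reliability = 1189.38 / 1303.17 = 0.9127.

0.9127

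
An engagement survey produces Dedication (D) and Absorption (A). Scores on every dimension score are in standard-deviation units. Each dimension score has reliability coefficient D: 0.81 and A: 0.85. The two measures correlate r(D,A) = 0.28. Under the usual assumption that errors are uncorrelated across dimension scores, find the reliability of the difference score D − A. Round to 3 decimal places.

Var(D−A) = 1 + 1 − 2·0.28 = 2 − 0.56 = 1.44.
Because errors are independent across components, Cov(Tᵢ,Tⱼ) = Cov(Xᵢ,Xⱼ); the off-diagonal part of the true-score variance is the same as above.
True-score variance = [0.81 + 0.85] − 0.56 = 1.66 − 0.56 = 1.1.
Reliability = 1.1 / 1.44 = 0.764.

0.764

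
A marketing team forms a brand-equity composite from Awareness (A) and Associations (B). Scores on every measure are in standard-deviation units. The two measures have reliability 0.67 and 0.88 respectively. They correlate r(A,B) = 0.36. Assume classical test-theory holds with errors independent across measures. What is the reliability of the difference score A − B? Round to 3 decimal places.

0.648

Var(A−B) = 1 + 1 − 2·0.36 = 2 − 0.72 = 1.28.
With uncorrelated errors the cross-covariances are all true-score covariance, so they carry over unchanged; only the diagonal terms shrink to ρᵢσᵢ².
True-score variance = [0.67 + 0.88] − 0.72 = 1.55 − 0.72 = 0.83.
Reliability = 0.83 / 1.28 = 0.648.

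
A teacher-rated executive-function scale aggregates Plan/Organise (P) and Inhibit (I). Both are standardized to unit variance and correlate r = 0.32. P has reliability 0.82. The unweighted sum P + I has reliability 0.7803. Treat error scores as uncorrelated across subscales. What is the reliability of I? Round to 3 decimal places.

Var(P+I) = 2 + 2·0.32 = 2.640.
True-score variance = ρ_P + ρ_I + 2·0.32, so 0.7803 = (0.82 + ρ_I + 0.64) / 2.640.
ρ_I = 0.7803·2.640 − 0.82 − 0.64 = 0.600.

0.600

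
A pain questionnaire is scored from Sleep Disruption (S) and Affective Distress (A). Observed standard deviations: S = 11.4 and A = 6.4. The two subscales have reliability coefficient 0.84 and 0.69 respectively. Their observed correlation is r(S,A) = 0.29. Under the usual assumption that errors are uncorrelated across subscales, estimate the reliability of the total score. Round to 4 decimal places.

0.8429

Var(S+A) = 11.4² + 6.4² + 2·[11.4·6.4·0.29] = 170.92 + 42.3168 = 213.237.
With uncorrelated errors the cross-covariances are all true-score covariance, so they carry over unchanged; only the diagonal terms shrink to ρᵢσᵢ².
True-score variance = [11.4²·0.84 + 6.4²·0.69] + 42.3168 = 137.429 + 42.3168 = 179.746.
Reliability = 179.746 / 213.237 = 0.8429.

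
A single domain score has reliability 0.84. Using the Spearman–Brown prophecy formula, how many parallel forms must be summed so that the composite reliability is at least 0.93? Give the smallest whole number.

k ≥ ρ*(1−ρ₁)/(ρ₁(1−ρ*)) = 0.93·0.16 / (0.84·0.07) = 2.531.
Smallest integer k = 3.

3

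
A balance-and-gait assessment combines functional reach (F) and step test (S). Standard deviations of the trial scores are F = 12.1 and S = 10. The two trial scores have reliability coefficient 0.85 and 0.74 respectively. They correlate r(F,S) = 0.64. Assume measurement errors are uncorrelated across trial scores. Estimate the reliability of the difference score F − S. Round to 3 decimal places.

0.476

Var(F−S) = 12.1² + 10² − 2·12.1·10·0.64 = 246.41 − 154.88 = 91.53.
Under uncorrelated errors the observed covariances equal the true-score covariances, so only the own-variance terms attenuate.
True-score variance = [12.1²·0.85 + 10²·0.74] − 154.88 = 198.448 − 154.88 = 43.5685.
Reliability = 43.5685 / 91.53 = 0.476.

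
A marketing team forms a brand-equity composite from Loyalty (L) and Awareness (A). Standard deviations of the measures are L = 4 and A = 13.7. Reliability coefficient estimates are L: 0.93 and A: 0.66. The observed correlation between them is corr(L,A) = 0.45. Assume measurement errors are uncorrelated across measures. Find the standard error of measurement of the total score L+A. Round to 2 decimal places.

8.06

Var(total) = 203.69 + 49.32 = 253.01.
True-score variance = 138.755 + 49.32 = 188.075, so reliability = 0.7434.
Error variance = 253.01 − 188.075 = 64.9346; SEM = √64.9346 = 8.06.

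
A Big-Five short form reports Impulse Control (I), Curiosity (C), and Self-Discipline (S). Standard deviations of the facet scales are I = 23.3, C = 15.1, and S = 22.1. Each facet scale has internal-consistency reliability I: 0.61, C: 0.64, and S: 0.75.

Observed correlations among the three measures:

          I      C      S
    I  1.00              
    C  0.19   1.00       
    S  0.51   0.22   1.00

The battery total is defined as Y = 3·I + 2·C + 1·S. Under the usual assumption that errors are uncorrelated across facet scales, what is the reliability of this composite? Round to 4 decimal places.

0.7370

Var(Y) = 3²·23.3² + 2²·15.1² + 22.1² + 2·[6·23.3·15.1·0.19 + 3·23.3·22.1·0.51 + 2·15.1·22.1·0.22] = 6286.46 + 2671.52 = 8957.98.
Because errors are independent across components, Cov(Tᵢ,Tⱼ) = Cov(Xᵢ,Xⱼ); the off-diagonal part of the true-score variance is the same as above.
True-score variance = [3²·23.3²·0.61 + 2²·15.1²·0.64 + 22.1²·0.75] + 2671.52 = 3930.48 + 2671.52 = 6602.
Reliability = 6602 / 8957.98 = 0.7370.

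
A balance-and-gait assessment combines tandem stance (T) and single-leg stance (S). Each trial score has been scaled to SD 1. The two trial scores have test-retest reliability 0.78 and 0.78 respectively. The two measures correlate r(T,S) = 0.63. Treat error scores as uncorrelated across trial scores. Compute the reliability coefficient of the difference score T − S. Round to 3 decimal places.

Var(T−S) = 1 + 1 − 2·0.63 = 2 − 1.26 = 0.74.
With uncorrelated errors the cross-covariances are all true-score covariance, so they carry over unchanged; only the diagonal terms shrink to ρᵢσᵢ².
True-score variance = [0.78 + 0.78] − 1.26 = 1.56 − 1.26 = 0.3.
Reliability = 0.3 / 0.74 = 0.405.

0.405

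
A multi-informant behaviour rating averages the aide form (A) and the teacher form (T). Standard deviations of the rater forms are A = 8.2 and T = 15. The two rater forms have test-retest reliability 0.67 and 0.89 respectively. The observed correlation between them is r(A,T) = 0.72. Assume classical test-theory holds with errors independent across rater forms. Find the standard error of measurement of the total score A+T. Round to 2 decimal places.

6.85

Var(total) = 292.24 + 177.12 = 469.36.
True-score variance = 245.301 + 177.12 = 422.421, so reliability = 0.9000.
Error variance = 469.36 − 422.421 = 46.9392; SEM = √46.9392 = 6.85.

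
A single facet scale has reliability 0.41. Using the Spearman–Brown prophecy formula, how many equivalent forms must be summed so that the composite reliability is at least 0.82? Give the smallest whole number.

7

k ≥ ρ*(1−ρ₁)/(ρ₁(1−ρ*)) = 0.82·0.59 / (0.41·0.18) = 6.556.
Smallest integer k = 7.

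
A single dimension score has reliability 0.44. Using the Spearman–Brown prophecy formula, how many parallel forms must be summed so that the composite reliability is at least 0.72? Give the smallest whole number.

4

k ≥ ρ*(1−ρ₁)/(ρ₁(1−ρ*)) = 0.72·0.56 / (0.44·0.28) = 3.273.
Smallest integer k = 4.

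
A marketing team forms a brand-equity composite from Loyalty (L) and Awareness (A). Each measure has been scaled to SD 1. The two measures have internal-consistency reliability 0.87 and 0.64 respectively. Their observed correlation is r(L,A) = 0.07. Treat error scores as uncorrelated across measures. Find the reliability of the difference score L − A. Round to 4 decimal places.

0.7366

Var(L−A) = 1 + 1 − 2·0.07 = 2 − 0.14 = 1.86.
Under uncorrelated errors the observed covariances equal the true-score covariances, so only the own-variance terms attenuate.
True-score variance = [0.87 + 0.64] − 0.14 = 1.51 − 0.14 = 1.37.
Reliability = 1.37 / 1.86 = 0.7366.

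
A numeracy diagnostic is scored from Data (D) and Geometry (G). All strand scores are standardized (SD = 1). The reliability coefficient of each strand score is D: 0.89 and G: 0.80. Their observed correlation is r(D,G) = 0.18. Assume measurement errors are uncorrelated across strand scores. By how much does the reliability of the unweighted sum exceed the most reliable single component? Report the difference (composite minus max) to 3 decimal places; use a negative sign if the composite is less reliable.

Var(sum) = 2 + 0.36 = 2.36; true-score variance = 1.69 + 0.36 = 2.05; composite reliability = 0.8686.
Max component reliability = 0.8900.
Difference = 0.8686 − 0.8900 = -0.021.

-0.021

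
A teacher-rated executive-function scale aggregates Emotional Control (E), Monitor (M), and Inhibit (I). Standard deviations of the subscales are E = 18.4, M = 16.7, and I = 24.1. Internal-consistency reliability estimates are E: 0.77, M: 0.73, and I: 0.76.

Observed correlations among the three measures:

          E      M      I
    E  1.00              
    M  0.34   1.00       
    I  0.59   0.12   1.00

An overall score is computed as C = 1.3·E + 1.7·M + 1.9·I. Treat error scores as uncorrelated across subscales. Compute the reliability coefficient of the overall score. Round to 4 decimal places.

0.8462

Var(C) = 1.3²·18.4² + 1.7²·16.7² + 1.9²·24.1² + 2·[2.21·18.4·16.7·0.34 + 2.47·18.4·24.1·0.59 + 3.23·16.7·24.1·0.12] = 3474.88 + 2066.23 = 5541.11.
Under uncorrelated errors the observed covariances equal the true-score covariances, so only the own-variance terms attenuate.
True-score variance = [1.3²·18.4²·0.77 + 1.7²·16.7²·0.73 + 1.9²·24.1²·0.76] + 2066.23 = 2622.45 + 2066.23 = 4688.68.
Reliability = 4688.68 / 5541.11 = 0.8462.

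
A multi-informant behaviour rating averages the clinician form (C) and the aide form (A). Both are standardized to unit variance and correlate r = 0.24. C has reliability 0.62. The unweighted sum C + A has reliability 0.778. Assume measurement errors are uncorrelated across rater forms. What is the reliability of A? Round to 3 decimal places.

Var(C+A) = 2 + 2·0.24 = 2.480.
True-score variance = ρ_C + ρ_A + 2·0.24, so 0.778 = (0.62 + ρ_A + 0.48) / 2.480.
ρ_A = 0.778·2.480 − 0.62 − 0.48 = 0.829.

0.829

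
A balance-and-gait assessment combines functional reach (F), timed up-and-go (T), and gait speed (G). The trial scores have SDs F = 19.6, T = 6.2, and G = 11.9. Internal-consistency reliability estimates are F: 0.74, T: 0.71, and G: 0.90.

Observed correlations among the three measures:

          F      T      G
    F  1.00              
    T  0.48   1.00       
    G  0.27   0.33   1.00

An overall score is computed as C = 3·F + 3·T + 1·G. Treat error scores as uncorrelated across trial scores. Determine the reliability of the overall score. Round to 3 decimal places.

0.816

Var(C) = 3²·19.6² + 3²·6.2² + 11.9² + 2·[9·19.6·6.2·0.48 + 3·19.6·11.9·0.27 + 3·6.2·11.9·0.33] = 3945.01 + 1573.87 = 5518.88.
With uncorrelated errors the cross-covariances are all true-score covariance, so they carry over unchanged; only the diagonal terms shrink to ρᵢσᵢ².
True-score variance = [3²·19.6²·0.74 + 3²·6.2²·0.71 + 11.9²·0.90] + 1573.87 = 2931.59 + 1573.87 = 4505.45.
Reliability = 4505.45 / 5518.88 = 0.816.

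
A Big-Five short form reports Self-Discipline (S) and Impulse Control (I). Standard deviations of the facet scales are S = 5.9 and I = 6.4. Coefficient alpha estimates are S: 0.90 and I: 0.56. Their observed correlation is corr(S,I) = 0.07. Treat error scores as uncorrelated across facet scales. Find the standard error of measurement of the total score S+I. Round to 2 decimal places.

4.64

Var(total) = 75.77 + 5.2864 = 81.0564.
True-score variance = 54.2666 + 5.2864 = 59.553, so reliability = 0.7347.
Error variance = 81.0564 − 59.553 = 21.5034; SEM = √21.5034 = 4.64.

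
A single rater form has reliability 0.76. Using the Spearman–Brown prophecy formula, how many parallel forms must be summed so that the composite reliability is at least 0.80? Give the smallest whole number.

k ≥ ρ*(1−ρ₁)/(ρ₁(1−ρ*)) = 0.80·0.24 / (0.76·0.20) = 1.263.
Smallest integer k = 2.

2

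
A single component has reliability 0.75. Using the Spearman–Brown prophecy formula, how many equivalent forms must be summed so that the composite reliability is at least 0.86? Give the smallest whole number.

k ≥ ρ*(1−ρ₁)/(ρ₁(1−ρ*)) = 0.86·0.25 / (0.75·0.14) = 2.048.
Smallest integer k = 3.

3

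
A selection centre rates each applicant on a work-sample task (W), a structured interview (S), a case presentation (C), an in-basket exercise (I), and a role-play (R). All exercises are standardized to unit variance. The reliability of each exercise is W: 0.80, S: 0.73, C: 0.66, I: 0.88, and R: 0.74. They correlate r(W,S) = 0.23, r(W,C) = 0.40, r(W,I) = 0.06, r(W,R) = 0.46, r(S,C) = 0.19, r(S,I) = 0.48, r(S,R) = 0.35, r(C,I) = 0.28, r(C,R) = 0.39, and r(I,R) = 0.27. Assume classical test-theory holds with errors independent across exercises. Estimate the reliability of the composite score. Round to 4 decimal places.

Var(W+S+C+I+R) = 5 + 2·[0.23 + 0.40 + 0.06 + 0.46 + 0.19 + 0.48 + 0.35 + 0.28 + 0.39 + 0.27] = 5 + 6.22 = 11.22.
With uncorrelated errors the cross-covariances are all true-score covariance, so they carry over unchanged; only the diagonal terms shrink to ρᵢσᵢ².
True-score variance = [0.80 + 0.73 + 0.66 + 0.88 + 0.74] + 6.22 = 3.81 + 6.22 = 10.03.
Reliability = 10.03 / 11.22 = 0.8939.

0.8939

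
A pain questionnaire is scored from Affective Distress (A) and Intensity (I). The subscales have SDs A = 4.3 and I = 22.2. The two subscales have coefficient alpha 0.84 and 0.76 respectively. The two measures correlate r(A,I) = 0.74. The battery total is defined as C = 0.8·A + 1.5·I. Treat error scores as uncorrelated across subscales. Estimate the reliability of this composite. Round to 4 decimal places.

Var(C) = 0.8²·4.3² + 1.5²·22.2² + 2·[1.2·4.3·22.2·0.74] = 1120.72 + 169.537 = 1290.26.
With uncorrelated errors the cross-covariances are all true-score covariance, so they carry over unchanged; only the diagonal terms shrink to ρᵢσᵢ².
True-score variance = [0.8²·4.3²·0.84 + 1.5²·22.2²·0.76] + 169.537 = 852.697 + 169.537 = 1022.23.
Reliability = 1022.23 / 1290.26 = 0.7923.

0.7923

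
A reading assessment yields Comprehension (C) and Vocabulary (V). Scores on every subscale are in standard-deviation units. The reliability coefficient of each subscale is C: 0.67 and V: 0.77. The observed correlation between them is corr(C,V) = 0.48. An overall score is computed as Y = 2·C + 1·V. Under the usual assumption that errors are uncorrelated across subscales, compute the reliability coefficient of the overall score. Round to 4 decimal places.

0.7760

Var(Y) = 2² + 1 + 2·[2·0.48] = 5 + 1.92 = 6.92.
With uncorrelated errors the cross-covariances are all true-score covariance, so they carry over unchanged; only the diagonal terms shrink to ρᵢσᵢ².
True-score variance = [2²·0.67 + 0.77] + 1.92 = 3.45 + 1.92 = 5.37.
Reliability = 5.37 / 6.92 = 0.7760.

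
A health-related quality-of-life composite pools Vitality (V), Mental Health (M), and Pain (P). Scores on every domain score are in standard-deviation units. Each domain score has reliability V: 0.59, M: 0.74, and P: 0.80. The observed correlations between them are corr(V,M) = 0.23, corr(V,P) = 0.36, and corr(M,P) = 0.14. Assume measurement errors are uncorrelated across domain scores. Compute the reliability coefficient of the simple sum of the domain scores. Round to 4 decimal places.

Var(V+M+P) = 3 + 2·[0.23 + 0.36 + 0.14] = 3 + 1.46 = 4.46.
With uncorrelated errors the cross-covariances are all true-score covariance, so they carry over unchanged; only the diagonal terms shrink to ρᵢσᵢ².
True-score variance = [0.59 + 0.74 + 0.80] + 1.46 = 2.13 + 1.46 = 3.59.
Reliability = 3.59 / 4.46 = 0.8049.

0.8049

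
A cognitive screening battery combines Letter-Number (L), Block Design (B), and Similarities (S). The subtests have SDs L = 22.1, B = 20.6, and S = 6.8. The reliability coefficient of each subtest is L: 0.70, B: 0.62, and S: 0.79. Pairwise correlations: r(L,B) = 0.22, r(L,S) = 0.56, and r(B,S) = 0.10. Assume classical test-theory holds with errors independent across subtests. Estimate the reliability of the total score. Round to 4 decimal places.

0.7658

Var(L+B+S) = 22.1² + 20.6² + 6.8² + 2·[22.1·20.6·0.22 + 22.1·6.8·0.56 + 20.6·6.8·0.10] = 959.01 + 396.644 = 1355.65.
With uncorrelated errors the cross-covariances are all true-score covariance, so they carry over unchanged; only the diagonal terms shrink to ρᵢσᵢ².
True-score variance = [22.1²·0.70 + 20.6²·0.62 + 6.8²·0.79] + 396.644 = 641.52 + 396.644 = 1038.16.
Reliability = 1038.16 / 1355.65 = 0.7658.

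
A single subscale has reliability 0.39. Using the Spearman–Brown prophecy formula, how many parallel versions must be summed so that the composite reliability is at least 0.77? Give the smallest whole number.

k ≥ ρ*(1−ρ₁)/(ρ₁(1−ρ*)) = 0.77·0.61 / (0.39·0.23) = 5.236.
Smallest integer k = 6.

6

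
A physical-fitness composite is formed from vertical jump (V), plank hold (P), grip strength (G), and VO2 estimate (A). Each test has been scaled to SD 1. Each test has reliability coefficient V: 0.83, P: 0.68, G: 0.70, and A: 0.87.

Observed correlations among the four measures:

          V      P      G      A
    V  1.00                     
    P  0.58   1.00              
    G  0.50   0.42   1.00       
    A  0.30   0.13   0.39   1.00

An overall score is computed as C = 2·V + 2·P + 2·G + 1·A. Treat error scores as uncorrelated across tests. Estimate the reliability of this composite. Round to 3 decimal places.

0.884

Var(C) = 2² + 2² + 2² + 1 + 2·[4·0.58 + 4·0.50 + 2·0.30 + 4·0.42 + 2·0.13 + 2·0.39] = 13 + 15.28 = 28.28.
Because errors are independent across components, Cov(Tᵢ,Tⱼ) = Cov(Xᵢ,Xⱼ); the off-diagonal part of the true-score variance is the same as above.
True-score variance = [2²·0.83 + 2²·0.68 + 2²·0.70 + 0.87] + 15.28 = 9.71 + 15.28 = 24.99.
Reliability = 24.99 / 28.28 = 0.884.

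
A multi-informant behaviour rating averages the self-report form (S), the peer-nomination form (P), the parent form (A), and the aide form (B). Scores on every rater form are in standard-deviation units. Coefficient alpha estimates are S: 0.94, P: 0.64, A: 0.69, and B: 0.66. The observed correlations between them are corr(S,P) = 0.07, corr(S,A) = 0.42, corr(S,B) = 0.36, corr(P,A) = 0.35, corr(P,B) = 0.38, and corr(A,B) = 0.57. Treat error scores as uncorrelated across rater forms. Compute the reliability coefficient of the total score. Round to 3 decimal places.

0.871

Var(S+P+A+B) = 4 + 2·[0.07 + 0.42 + 0.36 + 0.35 + 0.38 + 0.57] = 4 + 4.3 = 8.3.
Under uncorrelated errors the observed covariances equal the true-score covariances, so only the own-variance terms attenuate.
True-score variance = [0.94 + 0.64 + 0.69 + 0.66] + 4.3 = 2.93 + 4.3 = 7.23.
Reliability = 7.23 / 8.3 = 0.871.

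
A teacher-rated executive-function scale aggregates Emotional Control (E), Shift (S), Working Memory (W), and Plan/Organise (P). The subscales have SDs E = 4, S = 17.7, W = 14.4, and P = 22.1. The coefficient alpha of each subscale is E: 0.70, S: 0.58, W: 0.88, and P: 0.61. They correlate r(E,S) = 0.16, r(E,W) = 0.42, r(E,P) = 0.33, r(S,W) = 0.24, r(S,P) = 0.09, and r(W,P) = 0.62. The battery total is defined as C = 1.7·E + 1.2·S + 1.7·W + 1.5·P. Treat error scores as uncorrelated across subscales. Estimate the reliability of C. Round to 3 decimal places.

0.820

Var(C) = 1.7²·4² + 1.2²·17.7² + 1.7²·14.4² + 1.5²·22.1² + 2·[2.04·4·17.7·0.16 + 2.89·4·14.4·0.42 + 2.55·4·22.1·0.33 + 2.04·17.7·14.4·0.24 + 1.8·17.7·22.1·0.09 + 2.55·14.4·22.1·0.62] = 2195.57 + 1717.42 = 3912.99.
With uncorrelated errors the cross-covariances are all true-score covariance, so they carry over unchanged; only the diagonal terms shrink to ρᵢσᵢ².
True-score variance = [1.7²·4²·0.70 + 1.2²·17.7²·0.58 + 1.7²·14.4²·0.88 + 1.5²·22.1²·0.61] + 1717.42 = 1491.73 + 1717.42 = 3209.15.
Reliability = 3209.15 / 3912.99 = 0.820.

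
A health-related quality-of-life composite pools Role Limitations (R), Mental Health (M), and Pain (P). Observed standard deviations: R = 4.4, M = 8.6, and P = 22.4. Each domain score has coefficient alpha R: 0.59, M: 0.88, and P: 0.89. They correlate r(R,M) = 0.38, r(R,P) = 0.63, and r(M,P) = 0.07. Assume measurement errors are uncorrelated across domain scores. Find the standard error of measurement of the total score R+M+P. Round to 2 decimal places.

Var(total) = 595.08 + 179.914 = 774.994.
True-score variance = 523.074 + 179.914 = 702.987, so reliability = 0.9071.
Error variance = 774.994 − 702.987 = 72.0064; SEM = √72.0064 = 8.49.

8.49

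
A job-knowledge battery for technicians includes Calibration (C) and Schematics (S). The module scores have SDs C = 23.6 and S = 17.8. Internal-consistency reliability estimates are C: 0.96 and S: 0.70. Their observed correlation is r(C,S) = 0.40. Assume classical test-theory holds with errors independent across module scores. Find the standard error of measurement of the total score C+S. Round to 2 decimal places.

10.83

Var(total) = 873.8 + 336.064 = 1209.86.
True-score variance = 756.47 + 336.064 = 1092.53, so reliability = 0.9030.
Error variance = 1209.86 − 1092.53 = 117.33; SEM = √117.33 = 10.83.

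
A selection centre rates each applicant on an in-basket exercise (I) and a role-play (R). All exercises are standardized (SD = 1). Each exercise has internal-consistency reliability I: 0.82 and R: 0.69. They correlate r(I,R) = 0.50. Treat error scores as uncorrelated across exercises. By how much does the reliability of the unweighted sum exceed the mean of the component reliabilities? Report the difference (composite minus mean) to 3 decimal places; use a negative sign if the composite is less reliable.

0.082

Var(sum) = 2 + 1 = 3; true-score variance = 1.51 + 1 = 2.51; composite reliability = 0.8367.
Mean component reliability = 0.7550.
Difference = 0.8367 − 0.7550 = 0.082.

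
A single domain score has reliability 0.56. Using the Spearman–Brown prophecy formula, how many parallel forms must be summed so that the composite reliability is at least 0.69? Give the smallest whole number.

2

k ≥ ρ*(1−ρ₁)/(ρ₁(1−ρ*)) = 0.69·0.44 / (0.56·0.31) = 1.749.
Smallest integer k = 2.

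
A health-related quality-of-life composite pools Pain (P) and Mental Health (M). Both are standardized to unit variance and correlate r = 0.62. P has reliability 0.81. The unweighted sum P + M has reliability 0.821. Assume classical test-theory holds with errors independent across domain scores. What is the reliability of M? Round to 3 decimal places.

0.610

Var(P+M) = 2 + 2·0.62 = 3.240.
True-score variance = ρ_P + ρ_M + 2·0.62, so 0.821 = (0.81 + ρ_M + 1.24) / 3.240.
ρ_M = 0.821·3.240 − 0.81 − 1.24 = 0.610.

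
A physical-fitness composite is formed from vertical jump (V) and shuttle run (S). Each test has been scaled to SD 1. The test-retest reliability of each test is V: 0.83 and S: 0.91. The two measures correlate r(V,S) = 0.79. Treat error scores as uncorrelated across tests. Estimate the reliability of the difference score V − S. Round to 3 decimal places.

Var(V−S) = 1 + 1 − 2·0.79 = 2 − 1.58 = 0.42.
With uncorrelated errors the cross-covariances are all true-score covariance, so they carry over unchanged; only the diagonal terms shrink to ρᵢσᵢ².
True-score variance = [0.83 + 0.91] − 1.58 = 1.74 − 1.58 = 0.16.
Reliability = 0.16 / 0.42 = 0.381.

0.381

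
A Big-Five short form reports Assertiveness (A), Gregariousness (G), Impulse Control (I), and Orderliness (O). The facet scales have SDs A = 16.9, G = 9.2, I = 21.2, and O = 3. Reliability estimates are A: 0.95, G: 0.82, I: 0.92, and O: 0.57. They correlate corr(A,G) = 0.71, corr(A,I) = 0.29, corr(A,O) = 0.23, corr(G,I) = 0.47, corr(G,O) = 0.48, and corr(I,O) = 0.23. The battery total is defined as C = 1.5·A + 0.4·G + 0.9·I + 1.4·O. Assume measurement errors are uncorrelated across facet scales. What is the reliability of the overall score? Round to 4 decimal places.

0.9559

Var(C) = 1.5²·16.9² + 0.4²·9.2² + 0.9²·21.2² + 1.4²·3² + 2·[0.6·16.9·9.2·0.71 + 1.35·16.9·21.2·0.29 + 2.1·16.9·3·0.23 + 0.36·9.2·21.2·0.47 + 0.56·9.2·3·0.48 + 1.26·21.2·3·0.23] = 1037.85 + 579.68 = 1617.53.
Under uncorrelated errors the observed covariances equal the true-score covariances, so only the own-variance terms attenuate.
True-score variance = [1.5²·16.9²·0.95 + 0.4²·9.2²·0.82 + 0.9²·21.2²·0.92 + 1.4²·3²·0.57] + 579.68 = 966.574 + 579.68 = 1546.25.
Reliability = 1546.25 / 1617.53 = 0.9559.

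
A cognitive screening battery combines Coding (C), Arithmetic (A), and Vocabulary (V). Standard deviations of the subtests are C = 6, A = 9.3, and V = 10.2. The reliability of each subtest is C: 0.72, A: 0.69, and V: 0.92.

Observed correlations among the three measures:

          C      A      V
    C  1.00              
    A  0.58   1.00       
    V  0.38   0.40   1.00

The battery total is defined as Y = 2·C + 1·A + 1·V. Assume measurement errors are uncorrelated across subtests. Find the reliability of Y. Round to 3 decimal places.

Var(Y) = 2²·6² + 9.3² + 10.2² + 2·[2·6·9.3·0.58 + 2·6·10.2·0.38 + 9.3·10.2·0.40] = 334.53 + 298.368 = 632.898.
Under uncorrelated errors the observed covariances equal the true-score covariances, so only the own-variance terms attenuate.
True-score variance = [2²·6²·0.72 + 9.3²·0.69 + 10.2²·0.92] + 298.368 = 259.075 + 298.368 = 557.443.
Reliability = 557.443 / 632.898 = 0.881.

0.881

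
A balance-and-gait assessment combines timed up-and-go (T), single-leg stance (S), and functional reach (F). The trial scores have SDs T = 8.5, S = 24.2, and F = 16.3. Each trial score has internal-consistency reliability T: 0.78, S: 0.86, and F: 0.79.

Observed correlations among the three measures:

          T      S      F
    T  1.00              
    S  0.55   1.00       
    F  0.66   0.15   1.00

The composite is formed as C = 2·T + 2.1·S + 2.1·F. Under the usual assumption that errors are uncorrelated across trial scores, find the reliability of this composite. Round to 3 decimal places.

Var(C) = 2²·8.5² + 2.1²·24.2² + 2.1²·16.3² + 2·[4.2·8.5·24.2·0.55 + 4.2·8.5·16.3·0.66 + 4.41·24.2·16.3·0.15] = 4043.37 + 2240.33 = 6283.69.
Because errors are independent across components, Cov(Tᵢ,Tⱼ) = Cov(Xᵢ,Xⱼ); the off-diagonal part of the true-score variance is the same as above.
True-score variance = [2²·8.5²·0.78 + 2.1²·24.2²·0.86 + 2.1²·16.3²·0.79] + 2240.33 = 3372.16 + 2240.33 = 5612.48.
Reliability = 5612.48 / 6283.69 = 0.893.

0.893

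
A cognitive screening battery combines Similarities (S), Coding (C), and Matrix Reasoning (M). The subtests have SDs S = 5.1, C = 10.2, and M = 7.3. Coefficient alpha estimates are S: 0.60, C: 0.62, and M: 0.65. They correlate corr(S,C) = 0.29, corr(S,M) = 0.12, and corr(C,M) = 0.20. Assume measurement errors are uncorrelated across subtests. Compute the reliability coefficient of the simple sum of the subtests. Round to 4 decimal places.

Var(S+C+M) = 5.1² + 10.2² + 7.3² + 2·[5.1·10.2·0.29 + 5.1·7.3·0.12 + 10.2·7.3·0.20] = 183.34 + 68.8908 = 252.231.
Because errors are independent across components, Cov(Tᵢ,Tⱼ) = Cov(Xᵢ,Xⱼ); the off-diagonal part of the true-score variance is the same as above.
True-score variance = [5.1²·0.60 + 10.2²·0.62 + 7.3²·0.65] + 68.8908 = 114.749 + 68.8908 = 183.64.
Reliability = 183.64 / 252.231 = 0.7281.

0.7281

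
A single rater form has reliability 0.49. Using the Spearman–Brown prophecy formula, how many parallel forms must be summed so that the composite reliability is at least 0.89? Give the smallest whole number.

k ≥ ρ*(1−ρ₁)/(ρ₁(1−ρ*)) = 0.89·0.51 / (0.49·0.11) = 8.421.
Smallest integer k = 9.

9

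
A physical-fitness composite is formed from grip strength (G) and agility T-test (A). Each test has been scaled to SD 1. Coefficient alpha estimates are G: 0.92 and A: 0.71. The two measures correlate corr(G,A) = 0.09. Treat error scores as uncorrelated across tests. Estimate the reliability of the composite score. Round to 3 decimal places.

0.830

Var(G+A) = 2 + 2·[0.09] = 2 + 0.18 = 2.18.
With uncorrelated errors the cross-covariances are all true-score covariance, so they carry over unchanged; only the diagonal terms shrink to ρᵢσᵢ².
True-score variance = [0.92 + 0.71] + 0.18 = 1.63 + 0.18 = 1.81.
Reliability = 1.81 / 2.18 = 0.830.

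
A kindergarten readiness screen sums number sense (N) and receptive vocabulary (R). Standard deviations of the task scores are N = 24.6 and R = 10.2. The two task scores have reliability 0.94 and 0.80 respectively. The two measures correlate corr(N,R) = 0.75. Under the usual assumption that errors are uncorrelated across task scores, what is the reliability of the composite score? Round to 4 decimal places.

Var(N+R) = 24.6² + 10.2² + 2·[24.6·10.2·0.75] = 709.2 + 376.38 = 1085.58.
Under uncorrelated errors the observed covariances equal the true-score covariances, so only the own-variance terms attenuate.
True-score variance = [24.6²·0.94 + 10.2²·0.80] + 376.38 = 652.082 + 376.38 = 1028.46.
Reliability = 1028.46 / 1085.58 = 0.9474.

0.9474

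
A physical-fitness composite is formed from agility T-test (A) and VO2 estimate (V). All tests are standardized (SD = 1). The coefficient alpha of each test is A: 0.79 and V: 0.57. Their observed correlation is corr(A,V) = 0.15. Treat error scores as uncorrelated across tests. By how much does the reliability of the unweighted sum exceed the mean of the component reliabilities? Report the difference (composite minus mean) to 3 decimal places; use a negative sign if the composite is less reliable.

Var(sum) = 2 + 0.3 = 2.3; true-score variance = 1.36 + 0.3 = 1.66; composite reliability = 0.7217.
Mean component reliability = 0.6800.
Difference = 0.7217 − 0.6800 = 0.042.

0.042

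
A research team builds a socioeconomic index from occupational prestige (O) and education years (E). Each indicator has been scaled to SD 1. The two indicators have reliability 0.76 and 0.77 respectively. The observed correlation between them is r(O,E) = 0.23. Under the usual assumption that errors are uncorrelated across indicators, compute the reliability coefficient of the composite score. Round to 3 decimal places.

Var(O+E) = 2 + 2·[0.23] = 2 + 0.46 = 2.46.
Under uncorrelated errors the observed covariances equal the true-score covariances, so only the own-variance terms attenuate.
True-score variance = [0.76 + 0.77] + 0.46 = 1.53 + 0.46 = 1.99.
Reliability = 1.99 / 2.46 = 0.809.

0.809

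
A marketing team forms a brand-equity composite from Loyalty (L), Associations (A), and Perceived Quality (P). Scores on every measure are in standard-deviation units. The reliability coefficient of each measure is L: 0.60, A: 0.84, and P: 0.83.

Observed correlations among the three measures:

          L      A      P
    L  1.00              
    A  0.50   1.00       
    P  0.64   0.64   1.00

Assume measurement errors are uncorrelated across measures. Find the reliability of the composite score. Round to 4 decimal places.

0.8887

Var(L+A+P) = 3 + 2·[0.50 + 0.64 + 0.64] = 3 + 3.56 = 6.56.
With uncorrelated errors the cross-covariances are all true-score covariance, so they carry over unchanged; only the diagonal terms shrink to ρᵢσᵢ².
True-score variance = [0.60 + 0.84 + 0.83] + 3.56 = 2.27 + 3.56 = 5.83.
Reliability = 5.83 / 6.56 = 0.8887.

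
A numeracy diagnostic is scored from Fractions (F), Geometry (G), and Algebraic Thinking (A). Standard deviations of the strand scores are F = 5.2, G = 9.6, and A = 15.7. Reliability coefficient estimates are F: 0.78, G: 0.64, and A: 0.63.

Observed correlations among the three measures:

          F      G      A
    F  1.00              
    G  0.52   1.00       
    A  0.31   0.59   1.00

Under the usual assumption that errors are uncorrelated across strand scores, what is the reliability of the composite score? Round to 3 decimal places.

Var(F+G+A) = 5.2² + 9.6² + 15.7² + 2·[5.2·9.6·0.52 + 5.2·15.7·0.31 + 9.6·15.7·0.59] = 365.69 + 280.383 = 646.073.
Under uncorrelated errors the observed covariances equal the true-score covariances, so only the own-variance terms attenuate.
True-score variance = [5.2²·0.78 + 9.6²·0.64 + 15.7²·0.63] + 280.383 = 235.362 + 280.383 = 515.745.
Reliability = 515.745 / 646.073 = 0.798.

0.798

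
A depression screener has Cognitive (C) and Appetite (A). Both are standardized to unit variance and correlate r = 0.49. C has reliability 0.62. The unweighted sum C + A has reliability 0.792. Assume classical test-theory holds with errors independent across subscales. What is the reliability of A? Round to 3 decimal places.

Var(C+A) = 2 + 2·0.49 = 2.980.
True-score variance = ρ_C + ρ_A + 2·0.49, so 0.792 = (0.62 + ρ_A + 0.98) / 2.980.
ρ_A = 0.792·2.980 − 0.62 − 0.98 = 0.760.

0.760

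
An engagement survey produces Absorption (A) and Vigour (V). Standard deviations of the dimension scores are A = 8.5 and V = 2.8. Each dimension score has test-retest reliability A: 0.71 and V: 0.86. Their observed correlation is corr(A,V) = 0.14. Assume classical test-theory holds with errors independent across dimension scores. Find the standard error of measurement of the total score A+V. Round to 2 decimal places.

Var(total) = 80.09 + 6.664 = 86.754.
True-score variance = 58.0399 + 6.664 = 64.7039, so reliability = 0.7458.
Error variance = 86.754 − 64.7039 = 22.0501; SEM = √22.0501 = 4.70.

4.70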